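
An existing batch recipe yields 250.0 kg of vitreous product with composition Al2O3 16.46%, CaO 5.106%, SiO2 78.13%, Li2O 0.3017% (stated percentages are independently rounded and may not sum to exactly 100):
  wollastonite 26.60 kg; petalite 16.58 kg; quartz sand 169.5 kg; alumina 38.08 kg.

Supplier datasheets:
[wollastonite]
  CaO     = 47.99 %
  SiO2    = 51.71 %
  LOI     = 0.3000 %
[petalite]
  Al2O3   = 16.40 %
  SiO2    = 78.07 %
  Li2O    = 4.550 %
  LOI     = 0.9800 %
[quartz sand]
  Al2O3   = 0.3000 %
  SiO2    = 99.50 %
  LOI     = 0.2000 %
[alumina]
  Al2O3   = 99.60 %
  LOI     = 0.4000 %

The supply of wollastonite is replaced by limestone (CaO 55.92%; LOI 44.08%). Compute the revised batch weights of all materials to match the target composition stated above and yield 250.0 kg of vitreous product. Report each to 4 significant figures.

Revised batch per 250.0 kg vitreous product:
  limestone: 22.83 kg
  petalite: 16.58 kg
  quartz sand: 183.3 kg
  alumina: 38.03 kg
Total batch = 260.7 kg; LOI loss = 10.74 kg

Each numeric step maintains full precision end to end. Values along the way are displayed with 4-significant-digit rounding within the worked lines. A single rounding yields every reported figure — derived quantities (glass mass, LOI, the yield, totals, four oxide percentages) are rebuilt at exact precision from the weighed amounts at 250.0 kg of glass, exactly as shown in the question or the answer.
Target masses of each oxide per 250.0 kg vitreous product:
  Al2O3: 16.46% × 250.0 = 41.15 kg
  CaO: 5.106% × 250.0 = 12.76 kg
  SiO2: 78.13% × 250.0 = 195.3 kg
  Li2O: 0.3017% × 250.0 = 0.7543 kg
Mass-balance tally per oxide from the weights as reported, for the quoted basis mass (delivered sums recover each target exact up to rounding of places):
  Al2O3: 16.58·0.1640 + 183.3·0.003000 + 38.03·0.9960 = 41.15 kg (target 41.15 kg)
  CaO: 22.83·0.5592 = 12.77 kg (target 12.76 kg)
  SiO2: 16.58·0.7807 + 183.3·0.9950 = 195.3 kg (target 195.3 kg)
  Li2O: 16.58·0.04550 = 0.7544 kg (target 0.7543 kg)
Glass-mass bookkeeping: batch Σ − ignition loss = 250.0 kg (oxide target masses add up to 250.0 kg; basis as stated: 250.0 kg — gaps are rounding artifacts).
Total batch = Σ batch = 260.7 kg; LOI loss = Σ batch·LOI = 10.74 kg; yield: glass divided by total = 95.88%.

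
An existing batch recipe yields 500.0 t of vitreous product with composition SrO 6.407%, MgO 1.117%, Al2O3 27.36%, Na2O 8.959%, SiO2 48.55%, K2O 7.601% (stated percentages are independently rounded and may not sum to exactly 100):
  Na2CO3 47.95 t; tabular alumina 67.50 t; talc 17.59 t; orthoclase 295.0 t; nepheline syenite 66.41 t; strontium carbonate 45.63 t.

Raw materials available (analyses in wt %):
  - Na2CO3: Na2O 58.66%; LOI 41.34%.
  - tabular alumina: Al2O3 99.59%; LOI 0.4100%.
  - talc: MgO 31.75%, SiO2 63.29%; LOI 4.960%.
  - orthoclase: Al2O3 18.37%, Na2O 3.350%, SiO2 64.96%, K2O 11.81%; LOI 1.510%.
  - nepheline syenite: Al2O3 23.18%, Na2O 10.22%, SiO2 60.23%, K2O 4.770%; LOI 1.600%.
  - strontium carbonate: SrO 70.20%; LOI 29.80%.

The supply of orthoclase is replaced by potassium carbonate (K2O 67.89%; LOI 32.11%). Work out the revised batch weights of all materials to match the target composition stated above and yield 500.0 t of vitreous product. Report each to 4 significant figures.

Revised batch per 500.0 t vitreous product:
  Na2CO3: 9.365 t
  tabular alumina: 47.86 t
  talc: 17.59 t
  potassium carbonate: 28.96 t
  nepheline syenite: 384.6 t
  strontium carbonate: 45.63 t
Total batch = 534.0 t; LOI loss = 33.99 t

Values along the way appear rounded to 4 significant figures between the steps; all internal work maintains exact precision at every stage; every reported result is rounded exactly once; all derived quantities (ignition loss, the yield, the six compositions, totals, glass mass) are rebuilt in exact precision using the weight values per 500.0 t of glass, exactly as shown in the problem or answer text.
The oxide mass targets at 500.0 t vitreous product:
  SrO: 6.407% × 500.0 = 32.03 t
  MgO: 1.117% × 500.0 = 5.585 t
  Al2O3: 27.36% × 500.0 = 136.8 t
  Na2O: 8.959% × 500.0 = 44.80 t
  SiO2: 48.55% × 500.0 = 242.8 t
  K2O: 7.601% × 500.0 = 38.01 t
Checking each oxide sum with the batch weights as given, for the quoted basis mass (sums match the target masses modulo rounding of the values):
  SrO: 45.63·0.7020 = 32.03 t (target 32.03 t)
  MgO: 17.59·0.3175 = 5.585 t (target 5.585 t)
  Al2O3: 47.86·0.9959 + 384.6·0.2318 = 136.8 t (target 136.8 t)
  Na2O: 9.365·0.5866 + 384.6·0.1022 = 44.80 t (target 44.80 t)
  SiO2: 17.59·0.6329 + 384.6·0.6023 = 242.8 t (target 242.8 t)
  K2O: 28.96·0.6789 + 384.6·0.04770 = 38.01 t (target 38.01 t)
Mass balance on the glass: total charge less LOI = 500.0 t (the Σ of target masses is 500.0 t; basis as stated: 500.0 t — deltas are rounding alone).
Adding the batch up: Σ batch = 534.0 t; loss to ignition Σ batch·LOI = 33.99 t; as yield: glass ÷ batch → 93.63%.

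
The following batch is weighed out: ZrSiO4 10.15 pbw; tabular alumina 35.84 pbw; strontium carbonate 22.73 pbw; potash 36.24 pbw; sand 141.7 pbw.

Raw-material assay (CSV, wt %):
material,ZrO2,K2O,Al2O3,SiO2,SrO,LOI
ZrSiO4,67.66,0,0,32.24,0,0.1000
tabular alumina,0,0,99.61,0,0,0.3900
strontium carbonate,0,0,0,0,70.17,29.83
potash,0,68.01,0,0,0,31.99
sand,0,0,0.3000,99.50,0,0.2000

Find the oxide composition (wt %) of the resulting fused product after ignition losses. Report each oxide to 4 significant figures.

Glass mass = 227.9 pbw (batch 246.7 − LOI 18.81).
Composition: ZrO2 3.014%, K2O 10.82%, Al2O3 15.85%, SiO2 63.31%, SrO 7.000%

Working values are printed, rounded to 4 significant figures, when written out. Every computation maintains full float precision from first step to last. Each reported result undergoes a single rounding — all derived quantities, which include five oxide percentages, the totals, yield, LOI, glass mass, are carried at full float precision, as written in the problem or answer text, starting from the weights for 227.9 pbw of glass.
Mass of each oxide from the mix:
  ZrO2: 10.15·0.6766 = 6.867 pbw
  K2O: 36.24·0.6801 = 24.65 pbw
  Al2O3: 35.84·0.9961 + 141.7·0.003000 = 36.13 pbw
  SiO2: 10.15·0.3224 + 141.7·0.9950 = 144.3 pbw
  SrO: 22.73·0.7017 = 15.95 pbw
LOI: 10.15·0.001000 + 35.84·0.003900 + 22.73·0.2983 + 36.24·0.3199 + 141.7·0.002000 = 18.81 pbw
Glass = total batch minus LOI = 246.7 − 18.81 = 227.9 pbw (consistent with Σ oxide mass)
wt %: oxide over glass, times 100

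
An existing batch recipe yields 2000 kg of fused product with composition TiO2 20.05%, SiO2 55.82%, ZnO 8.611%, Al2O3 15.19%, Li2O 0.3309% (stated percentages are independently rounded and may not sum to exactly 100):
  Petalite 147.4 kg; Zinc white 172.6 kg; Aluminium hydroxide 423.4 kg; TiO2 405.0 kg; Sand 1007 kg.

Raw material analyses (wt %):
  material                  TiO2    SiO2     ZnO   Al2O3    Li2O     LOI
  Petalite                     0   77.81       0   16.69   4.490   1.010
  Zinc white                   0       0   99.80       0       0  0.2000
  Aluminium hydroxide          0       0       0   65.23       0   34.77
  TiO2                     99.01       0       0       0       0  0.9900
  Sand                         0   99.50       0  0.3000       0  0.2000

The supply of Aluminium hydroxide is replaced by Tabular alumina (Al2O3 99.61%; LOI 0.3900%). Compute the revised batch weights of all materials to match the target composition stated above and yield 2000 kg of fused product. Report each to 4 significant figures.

Revised batch per 2000 kg fused product:
  Petalite: 147.4 kg
  Zinc white: 172.6 kg
  Tabular alumina: 277.3 kg
  TiO2: 405.0 kg
  Sand: 1007 kg
Total batch = 2009 kg; LOI loss = 8.939 kg

Working values are printed (rounded to 4 significant digits) in the printout — the working math holds full precision through the solve — each reported result undergoes a single rounding; derived quantities, which include totals, LOI, glass mass, the five compositions, yield, are recomputed at full precision, as quoted within the question or the answer, using the weight values at 2000 kg of glass.
Per-oxide target masses for 2000 kg fused product:
  TiO2: 20.05% × 2000 = 401.0 kg
  SiO2: 55.82% × 2000 = 1116 kg
  ZnO: 8.611% × 2000 = 172.2 kg
  Al2O3: 15.19% × 2000 = 303.8 kg
  Li2O: 0.3309% × 2000 = 6.618 kg
A balance pass over the oxides, per the reported batch figures, under the basis named above (delivered sums recover each target net of answer rounding effects):
  TiO2: 405.0·0.9901 = 401.0 kg (target 401.0 kg)
  SiO2: 147.4·0.7781 + 1007·0.9950 = 1117 kg (target 1116 kg)
  ZnO: 172.6·0.9980 = 172.3 kg (target 172.2 kg)
  Al2O3: 147.4·0.1669 + 277.3·0.9961 + 1007·0.003000 = 303.8 kg (target 303.8 kg)
  Li2O: 147.4·0.04490 = 6.618 kg (target 6.618 kg)
The glass-mass cross-check: total batch − LOI = 2000 kg (oxide target masses add up to 2000 kg; with the basis standing at 2000 kg — deltas are rounding alone).
Summing the batch: Σ batch = 2009 kg; the LOI term Σ batch·LOI equals 8.939 kg; glass ÷ batch gives a yield of 99.56%.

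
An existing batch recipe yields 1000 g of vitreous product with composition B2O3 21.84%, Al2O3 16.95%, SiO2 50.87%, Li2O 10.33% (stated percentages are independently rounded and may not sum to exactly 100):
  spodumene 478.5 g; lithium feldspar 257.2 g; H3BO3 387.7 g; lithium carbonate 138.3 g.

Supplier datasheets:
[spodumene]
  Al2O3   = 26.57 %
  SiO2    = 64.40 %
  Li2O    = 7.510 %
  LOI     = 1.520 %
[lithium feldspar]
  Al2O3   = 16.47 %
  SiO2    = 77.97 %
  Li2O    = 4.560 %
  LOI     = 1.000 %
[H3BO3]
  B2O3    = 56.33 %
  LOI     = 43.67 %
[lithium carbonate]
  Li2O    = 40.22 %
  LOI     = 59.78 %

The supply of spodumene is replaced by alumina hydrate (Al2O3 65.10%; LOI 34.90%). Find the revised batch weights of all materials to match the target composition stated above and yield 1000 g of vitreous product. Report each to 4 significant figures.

Mid-chain values are printed (rounded to four significant digits) alongside each step; all arithmetic runs at full float precision from first step to last. Each reported result takes a single rounding. Derived quantities (LOI, the totals, glass mass, four oxide percentages, the yield) are re-derived starting from the weights per 1000 g of glass in exact precision, exactly as printed in either problem or answer.
Per-oxide target masses for 1000 g vitreous product:
  B2O3: 21.84% × 1000 = 218.4 g
  Al2O3: 16.95% × 1000 = 169.5 g
  SiO2: 50.87% × 1000 = 508.7 g
  Li2O: 10.33% × 1000 = 103.3 g
A balance pass over the oxides, with the batch weights as given, relative to the basis at hand (sum by sum, the targets are met net of answer rounding effects):
  B2O3: 387.7·0.5633 = 218.4 g (target 218.4 g)
  Al2O3: 95.31·0.6510 + 652.4·0.1647 = 169.5 g (target 169.5 g)
  SiO2: 652.4·0.7797 = 508.7 g (target 508.7 g)
  Li2O: 652.4·0.04560 + 182.9·0.4022 = 103.3 g (target 103.3 g)
Glass-mass sanity pass: total batch − LOI = 999.9 g (targets for the oxides total 999.9 g; with the basis standing at 1000 g — gaps are rounding artifacts).
Adding the batch up: Σ batch = 1318 g; LOI removed, Σ of batch·LOI: 318.4 g; yield, glass over the total, = 75.85%.

Revised batch per 1000 g vitreous product:
  alumina hydrate: 95.31 g
  lithium feldspar: 652.4 g
  H3BO3: 387.7 g
  lithium carbonate: 182.9 g
Total batch = 1318 g; LOI loss = 318.4 g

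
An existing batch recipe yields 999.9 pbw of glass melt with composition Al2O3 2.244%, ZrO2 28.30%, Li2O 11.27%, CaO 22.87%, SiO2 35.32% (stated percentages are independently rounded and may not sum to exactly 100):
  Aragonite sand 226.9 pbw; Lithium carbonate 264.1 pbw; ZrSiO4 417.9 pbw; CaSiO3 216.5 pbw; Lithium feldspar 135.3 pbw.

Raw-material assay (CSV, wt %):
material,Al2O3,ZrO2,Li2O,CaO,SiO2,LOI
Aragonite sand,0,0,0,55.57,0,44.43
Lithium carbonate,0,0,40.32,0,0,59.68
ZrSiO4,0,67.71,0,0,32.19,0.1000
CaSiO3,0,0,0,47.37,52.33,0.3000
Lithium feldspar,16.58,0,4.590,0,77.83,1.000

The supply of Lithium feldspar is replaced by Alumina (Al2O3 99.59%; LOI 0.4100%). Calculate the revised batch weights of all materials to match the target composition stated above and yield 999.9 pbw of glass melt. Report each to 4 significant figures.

Revised batch per 999.9 pbw glass melt:
  Aragonite sand: 55.36 pbw
  Lithium carbonate: 279.5 pbw
  ZrSiO4: 417.9 pbw
  CaSiO3: 417.8 pbw
  Alumina: 22.53 pbw
Total batch = 1193 pbw; LOI loss = 193.2 pbw

In-progress results appear rounded to 4 significant digits alongside each step; every computation maintains full float precision through the solve — each reported result is rounded just once — the derived quantities are computed from the weighed amounts for 999.9 pbw of glass in exact precision (five oxide percentages, net glass mass, LOI, the yield, the totals), exactly as shown in the problem or answer text.
Target masses of each oxide per 999.9 pbw glass melt:
  Al2O3: 2.244% × 999.9 = 22.44 pbw
  ZrO2: 28.30% × 999.9 = 283.0 pbw
  Li2O: 11.27% × 999.9 = 112.7 pbw
  CaO: 22.87% × 999.9 = 228.7 pbw
  SiO2: 35.32% × 999.9 = 353.2 pbw
Oxide-by-oxide audit per the reported batch figures, relative to the basis at hand (sum by sum, the targets are met given rounding of the digits):
  Al2O3: 22.53·0.9959 = 22.44 pbw (target 22.44 pbw)
  ZrO2: 417.9·0.6771 = 283.0 pbw (target 283.0 pbw)
  Li2O: 279.5·0.4032 = 112.7 pbw (target 112.7 pbw)
  CaO: 55.36·0.5557 + 417.8·0.4737 = 228.7 pbw (target 228.7 pbw)
  SiO2: 417.9·0.3219 + 417.8·0.5233 = 353.2 pbw (target 353.2 pbw)
Consistency of the glass mass: batch total minus LOI = 999.9 pbw (targets for the oxides total 999.9 pbw; stated basis 999.9 pbw — any gap is answer rounding).
Adding the batch up: Σ batch = 1193 pbw; Σ batch·LOI gives LOI loss = 193.2 pbw; yield = glass ÷ total batch = 83.81%.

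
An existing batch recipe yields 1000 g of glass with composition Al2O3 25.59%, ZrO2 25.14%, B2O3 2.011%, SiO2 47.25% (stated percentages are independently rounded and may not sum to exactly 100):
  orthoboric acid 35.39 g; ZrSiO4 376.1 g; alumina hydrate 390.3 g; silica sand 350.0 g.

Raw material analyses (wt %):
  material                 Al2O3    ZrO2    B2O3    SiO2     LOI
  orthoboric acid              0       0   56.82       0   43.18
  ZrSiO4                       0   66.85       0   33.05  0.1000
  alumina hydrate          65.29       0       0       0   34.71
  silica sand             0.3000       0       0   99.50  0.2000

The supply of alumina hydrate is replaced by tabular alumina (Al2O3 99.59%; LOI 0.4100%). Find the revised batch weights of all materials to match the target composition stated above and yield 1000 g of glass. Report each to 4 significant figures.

Revised batch per 1000 g glass:
  orthoboric acid: 35.39 g
  ZrSiO4: 376.1 g
  tabular alumina: 255.9 g
  silica sand: 350.0 g
Total batch = 1017 g; LOI loss = 17.41 g

Each numeric step maintains exact precision at all times — values along the way are displayed with 4-significant-figure rounding in the printout; every reported figure is rounded exactly once; derived quantities (yield, ignition loss, four oxide percentages, totals, net glass mass) are computed from the batch weights for 1000 g of glass at full float precision, as set out in question or answer.
Target masses of each oxide per 1000 g glass:
  Al2O3: 25.59% × 1000 = 255.9 g
  ZrO2: 25.14% × 1000 = 251.4 g
  B2O3: 2.011% × 1000 = 20.11 g
  SiO2: 47.25% × 1000 = 472.5 g
A balance pass over the oxides, with the batch weights as given, per the basis as stated (target by target, the sums agree modulo rounding of the values):
  Al2O3: 255.9·0.9959 + 350.0·0.003000 = 255.9 g (target 255.9 g)
  ZrO2: 376.1·0.6685 = 251.4 g (target 251.4 g)
  B2O3: 35.39·0.5682 = 20.11 g (target 20.11 g)
  SiO2: 376.1·0.3305 + 350.0·0.9950 = 472.6 g (target 472.5 g)
Consistency of the glass mass: total charge less LOI = 1000 g (the Σ of target masses is 999.9 g; with the basis standing at 1000 g — differing by rounding only).
Summing the batch: Σ batch = 1017 g; loss to ignition Σ batch·LOI = 17.41 g; yield: glass divided by total = 98.29%.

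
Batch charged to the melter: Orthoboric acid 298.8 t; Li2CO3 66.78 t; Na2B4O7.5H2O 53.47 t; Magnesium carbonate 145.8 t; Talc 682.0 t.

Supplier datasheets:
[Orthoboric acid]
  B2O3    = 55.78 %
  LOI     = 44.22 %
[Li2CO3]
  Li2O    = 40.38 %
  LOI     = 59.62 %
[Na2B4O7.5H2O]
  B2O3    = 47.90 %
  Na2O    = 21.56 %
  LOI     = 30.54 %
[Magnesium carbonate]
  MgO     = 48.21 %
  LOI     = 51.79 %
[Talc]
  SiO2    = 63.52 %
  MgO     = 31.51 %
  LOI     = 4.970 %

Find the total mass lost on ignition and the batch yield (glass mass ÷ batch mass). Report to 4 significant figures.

LOI loss = 297.7 t; glass = 949.2 t; yield = 76.13%

In-progress results are rounded off to 4 significant figures when quoted — the whole derivation maintains exact precision all the way through. Each reported value takes exactly one rounding. All derived quantities are carried at full precision (the totals, LOI, the five compositions, net glass mass, yield) using the weight values at 949.2 t of glass as quoted within problem or answer.
Per-material ignition loss:
  Orthoboric acid: 298.8 × 0.4422 = 132.1 t
  Li2CO3: 66.78 × 0.5962 = 39.81 t
  Na2B4O7.5H2O: 53.47 × 0.3054 = 16.33 t
  Magnesium carbonate: 145.8 × 0.5179 = 75.51 t
  Talc: 682.0 × 0.04970 = 33.90 t
Total LOI = 297.7 t
Glass = batch − LOI = 1247 − 297.7 = 949.2 t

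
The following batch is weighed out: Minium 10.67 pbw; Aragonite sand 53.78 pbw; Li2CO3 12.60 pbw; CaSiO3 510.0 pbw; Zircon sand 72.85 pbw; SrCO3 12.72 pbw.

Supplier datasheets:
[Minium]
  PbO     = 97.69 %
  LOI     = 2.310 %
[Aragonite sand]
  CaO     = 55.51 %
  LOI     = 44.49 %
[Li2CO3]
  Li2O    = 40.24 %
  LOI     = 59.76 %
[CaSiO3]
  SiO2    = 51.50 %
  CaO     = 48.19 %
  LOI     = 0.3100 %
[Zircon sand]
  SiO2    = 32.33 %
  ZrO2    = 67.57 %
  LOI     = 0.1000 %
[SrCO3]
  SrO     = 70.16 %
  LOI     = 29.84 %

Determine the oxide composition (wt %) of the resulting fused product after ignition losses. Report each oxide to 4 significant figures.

Glass mass = 635.5 pbw (batch 672.6 − LOI 37.15).
Composition: SiO2 45.04%, PbO 1.640%, CaO 43.37%, Li2O 0.7979%, SrO 1.404%, ZrO2 7.746%

The working math holds full precision from first step to last; working values are displayed with 4-significant-digit rounding between the steps. Each reported value sees exactly one rounding — all derived quantities are re-derived in exact precision (net glass mass, totals, ignition loss, yield, six oxide percentages) from the batch weights per 635.5 pbw of glass, exactly as shown in the problem or answer text.
Mass of each oxide from the mix:
  SiO2: 510.0·0.5150 + 72.85·0.3233 = 286.2 pbw
  PbO: 10.67·0.9769 = 10.42 pbw
  CaO: 53.78·0.5551 + 510.0·0.4819 = 275.6 pbw
  Li2O: 12.60·0.4024 = 5.070 pbw
  SrO: 12.72·0.7016 = 8.924 pbw
  ZrO2: 72.85·0.6757 = 49.22 pbw
LOI: 10.67·0.02310 + 53.78·0.4449 + 12.60·0.5976 + 510.0·0.003100 + 72.85·0.001000 + 12.72·0.2984 = 37.15 pbw
Glass mass = batch − LOI = 672.6 − 37.15 = 635.5 pbw (the oxide masses sum to this)
each oxide over glass, ×100, is wt %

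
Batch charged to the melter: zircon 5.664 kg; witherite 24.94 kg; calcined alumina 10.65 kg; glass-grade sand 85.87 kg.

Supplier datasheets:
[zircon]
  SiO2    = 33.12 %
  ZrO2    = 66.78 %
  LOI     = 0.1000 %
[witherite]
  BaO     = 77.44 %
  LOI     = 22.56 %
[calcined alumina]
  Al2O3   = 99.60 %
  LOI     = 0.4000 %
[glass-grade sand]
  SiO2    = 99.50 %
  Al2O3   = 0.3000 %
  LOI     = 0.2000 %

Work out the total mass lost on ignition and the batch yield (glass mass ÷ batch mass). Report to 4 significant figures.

Full float precision is kept throughout — rounding to four significant digits extends to each mid-chain value as printed. Exactly one rounding goes into every reported number. All derived quantities (ignition loss, glass mass, the yield, the totals, four oxide percentages) are rebuilt from the weighed amounts for 121.3 kg of glass at full float precision as quoted within the problem or the answer.
Per-material ignition loss:
  zircon: 5.664 × 0.001000 = 0.005664 kg
  witherite: 24.94 × 0.2256 = 5.626 kg
  calcined alumina: 10.65 × 0.004000 = 0.04260 kg
  glass-grade sand: 85.87 × 0.002000 = 0.1717 kg
Total LOI = 5.846 kg
Glass = batch − LOI = 127.1 − 5.846 = 121.3 kg

LOI loss = 5.846 kg; glass = 121.3 kg; yield = 95.40%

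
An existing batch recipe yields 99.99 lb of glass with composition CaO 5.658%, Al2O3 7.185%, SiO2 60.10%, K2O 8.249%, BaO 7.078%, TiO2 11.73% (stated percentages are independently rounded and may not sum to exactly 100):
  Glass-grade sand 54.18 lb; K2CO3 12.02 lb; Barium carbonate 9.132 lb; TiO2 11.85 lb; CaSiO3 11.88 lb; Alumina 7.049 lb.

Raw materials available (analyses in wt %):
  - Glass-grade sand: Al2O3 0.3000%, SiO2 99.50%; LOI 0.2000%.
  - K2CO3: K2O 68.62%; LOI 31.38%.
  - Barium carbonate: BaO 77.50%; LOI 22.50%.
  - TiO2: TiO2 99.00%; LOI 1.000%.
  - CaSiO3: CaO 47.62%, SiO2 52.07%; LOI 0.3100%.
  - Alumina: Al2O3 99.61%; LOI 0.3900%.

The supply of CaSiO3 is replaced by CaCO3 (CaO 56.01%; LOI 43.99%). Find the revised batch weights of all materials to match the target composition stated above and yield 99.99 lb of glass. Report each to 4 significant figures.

Intermediates are printed with 4-significant-digit rounding within the worked lines. All internal work keeps exact precision in all steps. A single rounding yields each reported number — all derived quantities (the yield, net glass mass, the six compositions, the totals, LOI) are computed using the weight values at 99.99 lb of glass in full precision as quoted within the problem or answer text.
The oxide mass targets at 99.99 lb glass:
  CaO: 5.658% × 99.99 = 5.657 lb
  Al2O3: 7.185% × 99.99 = 7.184 lb
  SiO2: 60.10% × 99.99 = 60.09 lb
  K2O: 8.249% × 99.99 = 8.248 lb
  BaO: 7.078% × 99.99 = 7.077 lb
  TiO2: 11.73% × 99.99 = 11.73 lb
Mass-balance tally per oxide applying the batch weights above, on the stated basis (every target is met by its sum given rounding of the digits):
  CaO: 10.10·0.5601 = 5.657 lb (target 5.657 lb)
  Al2O3: 60.40·0.003000 + 7.031·0.9961 = 7.185 lb (target 7.184 lb)
  SiO2: 60.40·0.9950 = 60.10 lb (target 60.09 lb)
  K2O: 12.02·0.6862 = 8.248 lb (target 8.248 lb)
  BaO: 9.132·0.7750 = 7.077 lb (target 7.077 lb)
  TiO2: 11.85·0.9900 = 11.73 lb (target 11.73 lb)
Mass balance on the glass: net batch after ignition = 100.0 lb (the Σ of target masses is 99.99 lb; with the basis standing at 99.99 lb — a pure rounding effect).
Batch total: Σ batch = 110.5 lb; LOI loss = Σ batch·LOI = 10.54 lb; yield = glass ÷ total batch = 90.47%.

Revised batch per 99.99 lb glass:
  Glass-grade sand: 60.40 lb
  K2CO3: 12.02 lb
  Barium carbonate: 9.132 lb
  TiO2: 11.85 lb
  CaCO3: 10.10 lb
  Alumina: 7.031 lb
Total batch = 110.5 lb; LOI loss = 10.54 lb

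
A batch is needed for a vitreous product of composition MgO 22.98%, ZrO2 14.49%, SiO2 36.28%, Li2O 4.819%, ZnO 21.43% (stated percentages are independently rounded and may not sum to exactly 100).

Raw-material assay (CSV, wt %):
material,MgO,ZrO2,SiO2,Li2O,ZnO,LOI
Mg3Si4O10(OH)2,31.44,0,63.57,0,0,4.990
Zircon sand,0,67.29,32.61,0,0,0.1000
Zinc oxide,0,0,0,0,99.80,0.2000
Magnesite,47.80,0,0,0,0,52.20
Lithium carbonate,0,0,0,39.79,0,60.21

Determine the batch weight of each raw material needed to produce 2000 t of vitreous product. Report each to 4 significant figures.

Batch per 2000 t vitreous product:
  Mg3Si4O10(OH)2: 920.5 t
  Zircon sand: 430.7 t
  Zinc oxide: 429.5 t
  Magnesite: 356.1 t
  Lithium carbonate: 242.2 t
Total batch = 2379 t; LOI loss = 378.9 t; yield = 84.07%

Mid-chain values appear rounded to 4 significant digits alongside each step. All arithmetic keeps full precision in every operation — each reported value is rounded exactly once; all derived quantities are computed using the weight values at 2000 t of glass at full precision (the five compositions, the totals, LOI, net glass mass, the yield) as they appear in the question or the answer.
Per-oxide target masses for 2000 t vitreous product:
  MgO: 22.98% × 2000 = 459.6 t
  ZrO2: 14.49% × 2000 = 289.8 t
  SiO2: 36.28% × 2000 = 725.6 t
  Li2O: 4.819% × 2000 = 96.38 t
  ZnO: 21.43% × 2000 = 428.6 t
Checking each oxide sum using the reported weights, against the basis in use (oxide sums agree with the targets net of answer rounding effects):
  MgO: 920.5·0.3144 + 356.1·0.4780 = 459.6 t (target 459.6 t)
  ZrO2: 430.7·0.6729 = 289.8 t (target 289.8 t)
  SiO2: 920.5·0.6357 + 430.7·0.3261 = 725.6 t (target 725.6 t)
  Li2O: 242.2·0.3979 = 96.37 t (target 96.38 t)
  ZnO: 429.5·0.9980 = 428.6 t (target 428.6 t)
Glass-mass bookkeeping: total charge less LOI = 2000 t (oxide target masses add up to 2000 t; the stated basis being 2000 t — a pure rounding effect).
Batch total: Σ batch = 2379 t; LOI loss = Σ batch·LOI = 378.9 t; yield = glass ÷ total batch = 84.07%.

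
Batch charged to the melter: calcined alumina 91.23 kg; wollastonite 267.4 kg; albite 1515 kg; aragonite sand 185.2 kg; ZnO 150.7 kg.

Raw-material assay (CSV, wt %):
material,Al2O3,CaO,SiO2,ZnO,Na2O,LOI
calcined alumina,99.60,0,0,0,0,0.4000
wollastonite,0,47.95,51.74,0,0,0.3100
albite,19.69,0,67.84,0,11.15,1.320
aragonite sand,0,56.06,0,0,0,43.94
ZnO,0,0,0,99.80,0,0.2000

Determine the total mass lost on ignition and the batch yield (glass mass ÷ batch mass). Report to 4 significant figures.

LOI loss = 102.9 kg; glass = 2107 kg; yield = 95.34%

Values along the way appear rounded to 4 significant figures when written out; the whole derivation maintains full float precision through every step. A single rounding produces every reported value — derived quantities are carried starting from the weights for 2107 kg of glass in full float precision (five oxide percentages, totals, the yield, ignition loss, glass mass) exactly as shown in the problem or the answer.
Each material's LOI contribution:
  calcined alumina: 91.23 × 0.004000 = 0.3649 kg
  wollastonite: 267.4 × 0.003100 = 0.8289 kg
  albite: 1515 × 0.01320 = 20.00 kg
  aragonite sand: 185.2 × 0.4394 = 81.38 kg
  ZnO: 150.7 × 0.002000 = 0.3014 kg
Total LOI = 102.9 kg
Glass = batch − LOI = 2210 − 102.9 = 2107 kg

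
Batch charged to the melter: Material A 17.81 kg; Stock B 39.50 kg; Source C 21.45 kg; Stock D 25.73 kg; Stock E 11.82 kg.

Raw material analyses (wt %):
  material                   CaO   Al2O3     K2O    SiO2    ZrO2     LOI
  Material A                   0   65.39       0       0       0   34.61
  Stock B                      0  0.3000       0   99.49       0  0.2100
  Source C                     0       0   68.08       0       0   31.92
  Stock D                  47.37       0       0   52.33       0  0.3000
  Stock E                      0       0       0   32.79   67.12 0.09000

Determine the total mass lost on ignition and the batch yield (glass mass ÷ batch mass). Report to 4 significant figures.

Every computation carries exact precision from start to finish — rounding to four significant figures governs each intermediate as displayed — every reported number is rounded exactly once. Derived quantities, which include the yield, the five compositions, the totals, LOI, glass mass, are rebuilt in full float precision, as set out in the question or the answer, from the batch weights for 103.1 kg of glass.
Each material's LOI contribution:
  Material A: 17.81 × 0.3461 = 6.164 kg
  Stock B: 39.50 × 0.002100 = 0.08295 kg
  Source C: 21.45 × 0.3192 = 6.847 kg
  Stock D: 25.73 × 0.003000 = 0.07719 kg
  Stock E: 11.82 × 9.000e-04 = 0.01064 kg
Total LOI = 13.18 kg
Glass = batch − LOI = 116.3 − 13.18 = 103.1 kg

LOI loss = 13.18 kg; glass = 103.1 kg; yield = 88.67%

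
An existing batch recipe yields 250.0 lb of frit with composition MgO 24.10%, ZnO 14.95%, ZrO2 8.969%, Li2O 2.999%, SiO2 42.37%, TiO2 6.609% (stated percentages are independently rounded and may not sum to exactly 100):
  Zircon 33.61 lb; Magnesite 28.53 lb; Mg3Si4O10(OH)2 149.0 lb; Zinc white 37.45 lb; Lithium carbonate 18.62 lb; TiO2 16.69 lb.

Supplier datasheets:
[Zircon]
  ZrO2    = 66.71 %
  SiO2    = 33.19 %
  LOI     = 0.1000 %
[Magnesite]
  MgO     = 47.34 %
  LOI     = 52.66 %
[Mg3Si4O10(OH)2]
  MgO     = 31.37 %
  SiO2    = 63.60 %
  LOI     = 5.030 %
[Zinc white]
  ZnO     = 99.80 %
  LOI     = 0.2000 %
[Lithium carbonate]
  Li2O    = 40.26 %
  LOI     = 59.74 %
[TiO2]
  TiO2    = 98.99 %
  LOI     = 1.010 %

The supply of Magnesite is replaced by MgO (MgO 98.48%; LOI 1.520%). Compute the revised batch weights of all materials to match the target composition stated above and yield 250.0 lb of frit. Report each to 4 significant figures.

All arithmetic holds full precision through every step. Values along the way are printed, with 4-significant-digit rounding, at each printed step; exactly one rounding lands on each reported value. All derived quantities, including the totals, net glass mass, yield, six oxide percentages, ignition loss, are recomputed from the batch weights on 250.0 lb of glass at exact precision, precisely as stated by question or answer.
Oxide mass targets, per 250.0 lb frit:
  MgO: 24.10% × 250.0 = 60.25 lb
  ZnO: 14.95% × 250.0 = 37.38 lb
  ZrO2: 8.969% × 250.0 = 22.42 lb
  Li2O: 2.999% × 250.0 = 7.498 lb
  SiO2: 42.37% × 250.0 = 105.9 lb
  TiO2: 6.609% × 250.0 = 16.52 lb
Checking each oxide sum using the reported weights, on the stated basis (target by target, the sums agree exact up to rounding of places):
  MgO: 13.71·0.9848 + 149.0·0.3137 = 60.24 lb (target 60.25 lb)
  ZnO: 37.45·0.9980 = 37.38 lb (target 37.38 lb)
  ZrO2: 33.61·0.6671 = 22.42 lb (target 22.42 lb)
  Li2O: 18.62·0.4026 = 7.496 lb (target 7.498 lb)
  SiO2: 33.61·0.3319 + 149.0·0.6360 = 105.9 lb (target 105.9 lb)
  TiO2: 16.69·0.9899 = 16.52 lb (target 16.52 lb)
Glass mass check: batch Σ − ignition loss = 250.0 lb (the Σ of target masses is 250.0 lb; stated basis 250.0 lb — differing by rounding only).
Whole-batch sum: Σ batch = 269.1 lb; LOI loss = Σ batch·LOI = 19.10 lb; yield = glass ÷ total batch = 92.90%.

Revised batch per 250.0 lb frit:
  Zircon: 33.61 lb
  MgO: 13.71 lb
  Mg3Si4O10(OH)2: 149.0 lb
  Zinc white: 37.45 lb
  Lithium carbonate: 18.62 lb
  TiO2: 16.69 lb
Total batch = 269.1 lb; LOI loss = 19.10 lb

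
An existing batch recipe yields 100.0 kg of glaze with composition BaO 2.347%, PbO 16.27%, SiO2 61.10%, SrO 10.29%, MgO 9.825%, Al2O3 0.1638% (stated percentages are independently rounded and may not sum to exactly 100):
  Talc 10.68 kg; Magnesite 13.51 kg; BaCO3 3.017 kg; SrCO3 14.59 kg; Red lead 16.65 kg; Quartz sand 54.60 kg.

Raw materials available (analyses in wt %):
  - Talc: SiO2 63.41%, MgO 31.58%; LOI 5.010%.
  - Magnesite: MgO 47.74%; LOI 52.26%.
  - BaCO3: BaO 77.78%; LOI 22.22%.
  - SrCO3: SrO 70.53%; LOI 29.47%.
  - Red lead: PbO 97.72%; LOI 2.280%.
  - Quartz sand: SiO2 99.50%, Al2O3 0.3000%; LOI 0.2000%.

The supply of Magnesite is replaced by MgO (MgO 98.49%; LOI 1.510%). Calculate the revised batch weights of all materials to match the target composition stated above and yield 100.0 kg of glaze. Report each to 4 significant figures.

Each numeric step maintains exact precision in all steps — intermediates are displayed rounded off to 4 significant digits when written out; each reported number is rounded once only; all derived quantities, including six oxide percentages, the yield, LOI, the totals, glass mass, are recomputed from the batch weights for 100.0 kg of glass in exact precision exactly as printed in the problem or the answer.
Oxide mass targets, per 100.0 kg glaze:
  BaO: 2.347% × 100.0 = 2.347 kg
  PbO: 16.27% × 100.0 = 16.27 kg
  SiO2: 61.10% × 100.0 = 61.10 kg
  SrO: 10.29% × 100.0 = 10.29 kg
  MgO: 9.825% × 100.0 = 9.825 kg
  Al2O3: 0.1638% × 100.0 = 0.1638 kg
Per-oxide balance check working from each reported weight, on the stated basis (sums match the target masses net of answer rounding effects):
  BaO: 3.017·0.7778 = 2.347 kg (target 2.347 kg)
  PbO: 16.65·0.9772 = 16.27 kg (target 16.27 kg)
  SiO2: 10.68·0.6341 + 54.60·0.9950 = 61.10 kg (target 61.10 kg)
  SrO: 14.59·0.7053 = 10.29 kg (target 10.29 kg)
  MgO: 10.68·0.3158 + 6.551·0.9849 = 9.825 kg (target 9.825 kg)
  Al2O3: 54.60·0.003000 = 0.1638 kg (target 0.1638 kg)
The glass-mass cross-check: whole batch net of LOI = 100.0 kg (the Σ of target masses is 100.0 kg; the stated basis being 100.0 kg — a pure rounding effect).
Whole-batch sum: Σ batch = 106.1 kg; loss to ignition Σ batch·LOI = 6.093 kg; yield = glass ÷ total batch = 94.26%.

Revised batch per 100.0 kg glaze:
  Talc: 10.68 kg
  MgO: 6.551 kg
  BaCO3: 3.017 kg
  SrCO3: 14.59 kg
  Red lead: 16.65 kg
  Quartz sand: 54.60 kg
Total batch = 106.1 kg; LOI loss = 6.093 kg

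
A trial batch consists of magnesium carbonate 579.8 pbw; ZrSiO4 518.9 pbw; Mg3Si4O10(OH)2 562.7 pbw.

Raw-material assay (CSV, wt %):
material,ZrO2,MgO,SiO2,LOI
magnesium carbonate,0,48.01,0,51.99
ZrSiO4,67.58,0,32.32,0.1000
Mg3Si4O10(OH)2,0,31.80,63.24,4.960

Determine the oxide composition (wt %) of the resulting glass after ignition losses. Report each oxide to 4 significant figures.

Glass mass = 1332 pbw (batch 1661 − LOI 329.9).
Composition: ZrO2 26.34%, MgO 34.34%, SiO2 39.32%

The whole derivation runs at full precision from start to finish; working values appear (rounded to four significant figures) across the worked steps. Exactly one rounding goes into every reported number — the derived quantities, which include glass mass, the totals, yield, three oxide percentages, ignition loss, are rebuilt at full precision, exactly as printed in the problem or the answer, starting from the weights for 1332 pbw of glass.
Per-oxide mass from batch:
  ZrO2: 518.9·0.6758 = 350.7 pbw
  MgO: 579.8·0.4801 + 562.7·0.3180 = 457.3 pbw
  SiO2: 518.9·0.3232 + 562.7·0.6324 = 523.6 pbw
LOI: 579.8·0.5199 + 518.9·0.001000 + 562.7·0.04960 = 329.9 pbw
Resulting glass, batch − LOI: 1661 − 329.9 = 1332 pbw (consistent with Σ oxide mass)
each wt % is 100 × oxide ÷ glass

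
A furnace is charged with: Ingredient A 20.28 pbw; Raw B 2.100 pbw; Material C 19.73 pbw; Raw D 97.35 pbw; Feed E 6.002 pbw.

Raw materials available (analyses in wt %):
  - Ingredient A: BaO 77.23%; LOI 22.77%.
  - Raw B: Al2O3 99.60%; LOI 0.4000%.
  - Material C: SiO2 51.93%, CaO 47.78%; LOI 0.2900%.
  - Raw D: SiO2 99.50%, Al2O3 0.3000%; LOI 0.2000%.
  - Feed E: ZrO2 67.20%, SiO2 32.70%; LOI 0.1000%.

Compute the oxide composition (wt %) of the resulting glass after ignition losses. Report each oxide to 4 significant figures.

The whole derivation holds full precision from first step to last. The intermediate values are shown rounded to 4 significant figures in the printout. Each reported number takes a single rounding — derived quantities, including the five compositions, the yield, ignition loss, net glass mass, the totals, are computed from the weighed amounts on 140.6 pbw of glass at full precision as set out in the problem or answer text.
Oxide masses out of the charge:
  BaO: 20.28·0.7723 = 15.66 pbw
  ZrO2: 6.002·0.6720 = 4.033 pbw
  SiO2: 19.73·0.5193 + 97.35·0.9950 + 6.002·0.3270 = 109.1 pbw
  Al2O3: 2.100·0.9960 + 97.35·0.003000 = 2.384 pbw
  CaO: 19.73·0.4778 = 9.427 pbw
LOI: 20.28·0.2277 + 2.100·0.004000 + 19.73·0.002900 + 97.35·0.002000 + 6.002·0.001000 = 4.884 pbw
Glass mass = batch − LOI = 145.5 − 4.884 = 140.6 pbw (= the summed oxide contributions)
wt %: oxide over glass, times 100

Glass mass = 140.6 pbw (batch 145.5 − LOI 4.884).
Composition: BaO 11.14%, ZrO2 2.869%, SiO2 77.59%, Al2O3 1.696%, CaO 6.706%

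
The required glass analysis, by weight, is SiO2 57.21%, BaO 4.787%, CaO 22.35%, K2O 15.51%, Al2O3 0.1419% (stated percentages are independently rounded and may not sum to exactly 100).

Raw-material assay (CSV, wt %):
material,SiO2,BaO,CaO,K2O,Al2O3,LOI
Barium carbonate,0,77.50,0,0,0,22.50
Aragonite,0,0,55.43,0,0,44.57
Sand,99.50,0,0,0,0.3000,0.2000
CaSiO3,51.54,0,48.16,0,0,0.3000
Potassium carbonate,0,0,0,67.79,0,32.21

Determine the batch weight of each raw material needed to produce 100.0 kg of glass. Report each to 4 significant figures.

All arithmetic carries full precision at each step — in-progress results are printed with 4-significant-digit rounding across the worked steps — a single rounding produces every reported result — the derived quantities are rebuilt from the weighed amounts per 100.0 kg of glass in full precision (the totals, net glass mass, the five compositions, yield, LOI) exactly as printed in the question or the answer.
Oxide mass targets, per 100.0 kg glass:
  SiO2: 57.21% × 100.0 = 57.21 kg
  BaO: 4.787% × 100.0 = 4.787 kg
  CaO: 22.35% × 100.0 = 22.35 kg
  K2O: 15.51% × 100.0 = 15.51 kg
  Al2O3: 0.1419% × 100.0 = 0.1419 kg
Mass-balance tally per oxide given the weights on record, against the basis in use (each sum matches its target mass exact up to rounding of places):
  SiO2: 47.30·0.9950 + 19.69·0.5154 = 57.21 kg (target 57.21 kg)
  BaO: 6.177·0.7750 = 4.787 kg (target 4.787 kg)
  CaO: 23.22·0.5543 + 19.69·0.4816 = 22.35 kg (target 22.35 kg)
  K2O: 22.88·0.6779 = 15.51 kg (target 15.51 kg)
  Al2O3: 47.30·0.003000 = 0.1419 kg (target 0.1419 kg)
The glass-mass cross-check: total charge less LOI = 100.0 kg (oxide target masses add up to 100.0 kg; versus the stated basis of 100.0 kg — a pure rounding effect).
Summing the batch: Σ batch = 119.3 kg; LOI removed, Σ of batch·LOI: 19.26 kg; as yield: glass ÷ batch → 83.85%.

Batch per 100.0 kg glass:
  Barium carbonate: 6.177 kg
  Aragonite: 23.22 kg
  Sand: 47.30 kg
  CaSiO3: 19.69 kg
  Potassium carbonate: 22.88 kg
Total batch = 119.3 kg; LOI loss = 19.26 kg; yield = 83.85%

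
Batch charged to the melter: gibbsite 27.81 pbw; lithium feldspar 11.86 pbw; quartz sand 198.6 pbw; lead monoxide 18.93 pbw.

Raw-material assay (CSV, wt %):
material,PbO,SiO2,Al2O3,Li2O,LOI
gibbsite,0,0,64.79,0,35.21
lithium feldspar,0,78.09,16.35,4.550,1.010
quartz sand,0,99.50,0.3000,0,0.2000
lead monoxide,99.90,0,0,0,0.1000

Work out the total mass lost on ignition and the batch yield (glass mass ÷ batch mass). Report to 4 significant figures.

LOI loss = 10.33 pbw; glass = 246.9 pbw; yield = 95.98%

The intermediate values appear (rounded to 4 significant figures) as written — every computation holds full precision in all steps. A single rounding completes every reported result. Derived quantities (four oxide percentages, the totals, glass mass, LOI, the yield) are rebuilt in full float precision from the batch weights per 246.9 pbw of glass as quoted within the problem or answer text.
Material-by-material LOI:
  gibbsite: 27.81 × 0.3521 = 9.792 pbw
  lithium feldspar: 11.86 × 0.01010 = 0.1198 pbw
  quartz sand: 198.6 × 0.002000 = 0.3972 pbw
  lead monoxide: 18.93 × 0.001000 = 0.01893 pbw
Total LOI = 10.33 pbw
Glass = batch − LOI = 257.2 − 10.33 = 246.9 pbw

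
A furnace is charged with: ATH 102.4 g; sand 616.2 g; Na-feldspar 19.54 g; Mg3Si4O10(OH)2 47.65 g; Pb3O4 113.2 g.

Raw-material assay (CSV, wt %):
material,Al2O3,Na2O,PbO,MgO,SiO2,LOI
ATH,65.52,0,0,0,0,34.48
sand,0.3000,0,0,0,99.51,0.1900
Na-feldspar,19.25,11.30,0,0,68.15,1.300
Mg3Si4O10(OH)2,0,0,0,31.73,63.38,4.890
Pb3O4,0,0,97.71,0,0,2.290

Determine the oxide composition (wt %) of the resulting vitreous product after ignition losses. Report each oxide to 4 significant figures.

All internal work runs at exact precision from start to finish. Intermediates are displayed, rounded to 4 significant figures, between the steps. Every reported result includes exactly one rounding. Derived quantities are rebuilt starting from the weights at 857.3 g of glass in exact precision (five oxide percentages, the totals, glass mass, ignition loss, the yield) as they appear in either problem or answer.
Oxide-by-oxide delivered mass:
  Al2O3: 102.4·0.6552 + 616.2·0.003000 + 19.54·0.1925 = 72.70 g
  Na2O: 19.54·0.1130 = 2.208 g
  PbO: 113.2·0.9771 = 110.6 g
  MgO: 47.65·0.3173 = 15.12 g
  SiO2: 616.2·0.9951 + 19.54·0.6815 + 47.65·0.6338 = 656.7 g
LOI: 102.4·0.3448 + 616.2·0.001900 + 19.54·0.01300 + 47.65·0.04890 + 113.2·0.02290 = 41.65 g
batch − LOI leaves glass = 899.0 − 41.65 = 857.3 g (= the summed oxide contributions)
wt % = 100 × oxide mass / glass mass

Glass mass = 857.3 g (batch 899.0 − LOI 41.65).
Composition: Al2O3 8.480%, Na2O 0.2575%, PbO 12.90%, MgO 1.764%, SiO2 76.60%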